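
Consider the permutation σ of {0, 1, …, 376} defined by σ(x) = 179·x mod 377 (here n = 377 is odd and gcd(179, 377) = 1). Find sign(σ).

+1

Orbit of 16 under x↦179x: [16, 225, 313, 231, 256, 207, 107]… (length divides ord_377(179)).
Cycle type of π: 42×8 + 14×2 + 6×2 + 1; total 13 cycles.
n − c = 377 − 13 = 364; sign = (−1)^364 = +1.
Via Zolotarev, sign(π_{179}) = (179|377) = +1.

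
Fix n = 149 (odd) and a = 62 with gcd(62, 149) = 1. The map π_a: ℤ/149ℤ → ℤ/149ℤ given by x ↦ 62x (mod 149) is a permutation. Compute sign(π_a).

Start at x=27: 27 → 35 → 84 → 142 → 13 → 61 → 57 → … (one orbit).
Cycle lengths of π_62 on ℤ/149ℤ: [148, 1]; 2 cycles in total.
149 − 2 = 147 transpositions; sign(π) = (−1)^147 = -1.

-1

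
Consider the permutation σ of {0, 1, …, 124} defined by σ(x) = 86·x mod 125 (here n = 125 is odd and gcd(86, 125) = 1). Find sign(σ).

Start at x=101: 101 → 61 → 121 → 31 → 41 → 26 → 111 → … (one orbit).
Decompose π into cycles: lengths [25, 25, 25, 25, 5, 5, 5, 5, 1, 1, 1, 1, 1] (13 cycles, including the fixed point 0).
With 13 cycles on 125 points, sign = (−1)^{125−13} = +1.

+1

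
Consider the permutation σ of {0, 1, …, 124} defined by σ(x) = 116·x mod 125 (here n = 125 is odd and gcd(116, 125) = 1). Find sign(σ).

Start at x=111: 111 → 1 → 116 → 81 → 21 → 61 → 76 → … (one orbit).
Decompose π into cycles: lengths [25, 25, 25, 25, 5, 5, 5, 5, 1, 1, 1, 1, 1] (13 cycles, including the fixed point 0).
With 13 cycles on 125 points, sign = (−1)^{125−13} = +1.
(116|125)_J = +1 (Zolotarev's lemma cross-check).

+1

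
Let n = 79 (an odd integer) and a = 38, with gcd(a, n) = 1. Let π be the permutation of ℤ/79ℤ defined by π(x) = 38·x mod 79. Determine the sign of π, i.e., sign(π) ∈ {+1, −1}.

+1

Trace 46: π^k(46) = [46, 10, 64, 62, 65, 21, 8] for k=0..6.
Decompose π into cycles: lengths [13, 13, 13, 13, 13, 13, 1] (7 cycles, including the fixed point 0).
With 7 cycles on 79 points, sign = (−1)^{79−7} = +1.
Zolotarev: (38|79) = +1, matching the cycle-count sign.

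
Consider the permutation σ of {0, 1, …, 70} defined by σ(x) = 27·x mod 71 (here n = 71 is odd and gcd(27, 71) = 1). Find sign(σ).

Trace 45: π^k(45) = [45, 8, 3, 10, 57, 48, 18] for k=0..6.
Cycle type of π: 35×2 + 1; total 3 cycles.
3 cycles on 71: each ℓ→(−1)^(ℓ−1), product (−1)^68 = +1.

+1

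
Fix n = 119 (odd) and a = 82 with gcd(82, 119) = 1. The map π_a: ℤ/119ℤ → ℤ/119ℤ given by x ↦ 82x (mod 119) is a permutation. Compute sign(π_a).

Orbit of 86 under x↦82x: [86, 31, 43, 75, 81, 97, 100]… (length divides ord_119(82)).
The orbit structure of x ↦ 82x mod 119: 5 orbits of sizes [48, 48, 16, 6, 1].
sign(π) = (−1)^{n − #cycles} = (−1)^{119−5} = (−1)^114 = +1.

+1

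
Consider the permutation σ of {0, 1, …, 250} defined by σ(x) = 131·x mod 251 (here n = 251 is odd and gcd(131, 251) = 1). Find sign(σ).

+1

Orbit of 94 under x↦131x: [94, 15, 208, 140, 17, 219, 75]… (length divides ord_251(131)).
π_131 has 3 disjoint cycles with lengths [125, 125, 1] on {0,…,250}.
Σ(ℓ_i−1) = 251−3 = 248; sign = (−1)^248 = +1.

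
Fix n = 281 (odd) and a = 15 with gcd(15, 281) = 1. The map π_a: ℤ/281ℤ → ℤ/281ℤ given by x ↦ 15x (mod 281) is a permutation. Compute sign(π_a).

Orbit of 126 under x↦15x: [126, 204, 250, 97, 50, 188, 10]… (length divides ord_281(15)).
Cycle type of π: 280 + 1; total 2 cycles.
Σ(ℓ_i−1) = 281−2 = 279; sign = (−1)^279 = -1.
(15|281)_J = -1 (Zolotarev's lemma cross-check).

-1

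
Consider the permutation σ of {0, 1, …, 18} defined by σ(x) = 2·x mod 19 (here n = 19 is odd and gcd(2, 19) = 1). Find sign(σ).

-1

Start at x=10: 10 → 1 → 2 → 4 → 8 → 16 → 13 → … (one orbit).
π_2 has 2 disjoint cycles with lengths [18, 1] on {0,…,18}.
n − c = 19 − 2 = 17; sign = (−1)^17 = -1.
(2|19)_J = -1 (Zolotarev's lemma cross-check).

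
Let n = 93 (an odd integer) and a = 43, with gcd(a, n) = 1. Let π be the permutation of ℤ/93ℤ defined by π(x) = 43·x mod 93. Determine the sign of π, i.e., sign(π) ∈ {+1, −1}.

Orbit of 46 under x↦43x: [46, 25, 52, 4, 79, 49, 61]… (length divides ord_93(43)).
6 cycles of lengths [30, 30, 30, 1, 1, 1].
sign(π) = (−1)^{n − #cycles} = (−1)^{93−6} = (−1)^87 = -1.
(43|93)_J = -1 (Zolotarev's lemma cross-check).

-1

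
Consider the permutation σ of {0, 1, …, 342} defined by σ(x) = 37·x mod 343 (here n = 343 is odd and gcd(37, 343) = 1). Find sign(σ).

+1

Start at x=261: 261 → 53 → 246 → 184 → 291 → 134 → 156 → … (one orbit).
7 cycles of lengths [147, 147, 21, 21, 3, 3, 1].
With 7 cycles on 343 points, sign = (−1)^{343−7} = +1.
Zolotarev: (37|343) = +1, matching the cycle-count sign.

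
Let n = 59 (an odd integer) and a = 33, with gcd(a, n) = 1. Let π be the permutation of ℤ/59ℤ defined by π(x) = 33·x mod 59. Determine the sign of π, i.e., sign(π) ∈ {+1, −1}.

-1

Start at x=34: 34 → 1 → 33 → 27 → 6 → 21 → 44 → … (one orbit).
Cycle type of π: 58 + 1; total 2 cycles.
Σ(ℓ_i−1) = 59−2 = 57; sign = (−1)^57 = -1.
The Jacobi symbol (33|59) = -1 (Zolotarev) agrees.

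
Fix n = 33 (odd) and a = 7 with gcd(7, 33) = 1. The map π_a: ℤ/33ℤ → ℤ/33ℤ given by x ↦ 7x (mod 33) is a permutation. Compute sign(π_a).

-1

Orbit of 7 under x↦7x: [7, 16, 13, 25, 10, 4, 28]… (length divides ord_33(7)).
Cycle type of π: 10×3 + 1×3; total 6 cycles.
Σ(ℓ_i−1) = 33−6 = 27; sign = (−1)^27 = -1.
Via Zolotarev, sign(π_{7}) = (7|33) = -1.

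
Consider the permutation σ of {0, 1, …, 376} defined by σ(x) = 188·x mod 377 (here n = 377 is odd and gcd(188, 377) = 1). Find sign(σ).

Orbit of 198 under x↦188x: [198, 278, 238, 258, 248, 253, 62]… (length divides ord_377(188)).
7 cycles of lengths [84, 84, 84, 84, 28, 12, 1].
377 − 7 = 370 transpositions; sign(π) = (−1)^370 = +1.
The Jacobi symbol (188|377) = +1 (Zolotarev) agrees.

+1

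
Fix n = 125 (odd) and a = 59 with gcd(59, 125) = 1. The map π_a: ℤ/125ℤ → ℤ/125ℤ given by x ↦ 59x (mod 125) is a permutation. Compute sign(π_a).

Start at x=49: 49 → 16 → 69 → 71 → 64 → 26 → 34 → … (one orbit).
Decompose π into cycles: lengths [50, 50, 10, 10, 2, 2, 1] (7 cycles, including the fixed point 0).
sign(π) = (−1)^{n − #cycles} = (−1)^{125−7} = (−1)^118 = +1.

+1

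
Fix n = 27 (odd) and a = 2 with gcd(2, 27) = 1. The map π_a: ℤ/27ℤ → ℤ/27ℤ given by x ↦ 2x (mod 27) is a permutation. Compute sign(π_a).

Start at x=23: 23 → 19 → 11 → 22 → 17 → 7 → 14 → … (one orbit).
The orbit structure of x ↦ 2x mod 27: 4 orbits of sizes [18, 6, 2, 1].
27 − 4 = 23 transpositions; sign(π) = (−1)^23 = -1.
The Jacobi symbol (2|27) = -1 (Zolotarev) agrees.

-1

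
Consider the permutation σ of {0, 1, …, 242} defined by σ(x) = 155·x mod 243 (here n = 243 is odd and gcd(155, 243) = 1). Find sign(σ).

Trace 169: π^k(169) = [169, 194, 181, 110, 40, 125, 178] for k=0..6.
Decompose π into cycles: lengths [162, 54, 18, 6, 2, 1] (6 cycles, including the fixed point 0).
Σ(ℓ_i−1) = 243−6 = 237; sign = (−1)^237 = -1.
(155|243)_J = -1 (Zolotarev's lemma cross-check).

-1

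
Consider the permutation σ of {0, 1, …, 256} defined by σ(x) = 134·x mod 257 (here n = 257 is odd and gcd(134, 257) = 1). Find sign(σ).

Orbit of 249 under x↦134x: [249, 213, 15, 211, 4, 22, 121]… (length divides ord_257(134)).
Decompose π into cycles: lengths [64, 64, 64, 64, 1] (5 cycles, including the fixed point 0).
5 cycles on 257: each ℓ→(−1)^(ℓ−1), product (−1)^252 = +1.

+1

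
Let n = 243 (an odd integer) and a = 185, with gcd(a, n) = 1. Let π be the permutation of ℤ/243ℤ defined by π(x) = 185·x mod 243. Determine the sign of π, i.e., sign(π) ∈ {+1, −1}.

-1

Orbit of 17 under x↦185x: [17, 229, 83, 46, 5, 196, 53]… (length divides ord_243(185)).
Cycle lengths of π_185 on ℤ/243ℤ: [162, 54, 18, 6, 2, 1]; 6 cycles in total.
sign(π) = (−1)^{n − #cycles} = (−1)^{243−6} = (−1)^237 = -1.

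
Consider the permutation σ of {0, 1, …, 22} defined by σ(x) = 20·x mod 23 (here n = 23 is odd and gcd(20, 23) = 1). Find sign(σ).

-1

Orbit of 19 under x↦20x: [19, 12, 10, 16, 21, 6, 5]… (length divides ord_23(20)).
Cycle type of π: 22 + 1; total 2 cycles.
23 − 2 = 21 transpositions; sign(π) = (−1)^21 = -1.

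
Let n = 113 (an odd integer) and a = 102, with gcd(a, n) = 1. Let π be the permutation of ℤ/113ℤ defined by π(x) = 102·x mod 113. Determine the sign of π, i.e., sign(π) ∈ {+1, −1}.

Start at x=18: 18 → 28 → 31 → 111 → 22 → 97 → 63 → … (one orbit).
π_102 has 3 disjoint cycles with lengths [56, 56, 1] on {0,…,112}.
3 cycles on 113: each ℓ→(−1)^(ℓ−1), product (−1)^110 = +1.
Via Zolotarev, sign(π_{102}) = (102|113) = +1.

+1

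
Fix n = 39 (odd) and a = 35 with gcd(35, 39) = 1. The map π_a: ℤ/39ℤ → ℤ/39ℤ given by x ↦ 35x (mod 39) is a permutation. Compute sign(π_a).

-1

Start at x=29: 29 → 1 → 35 → 16 → 14 → 22 → 29 (one orbit).
π_35 has 10 disjoint cycles with lengths [6, 6, 6, 6, 3, 3, 3, 3, 2, 1] on {0,…,38}.
n − c = 39 − 10 = 29; sign = (−1)^29 = -1.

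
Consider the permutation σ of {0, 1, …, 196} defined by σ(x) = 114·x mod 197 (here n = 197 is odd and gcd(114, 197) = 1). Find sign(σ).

+1

Trace 178: π^k(178) = [178, 1, 114, 191, 104, 36, 164] for k=0..6.
Cycle type of π: 7×28 + 1; total 29 cycles.
197 − 29 = 168 transpositions; sign(π) = (−1)^168 = +1.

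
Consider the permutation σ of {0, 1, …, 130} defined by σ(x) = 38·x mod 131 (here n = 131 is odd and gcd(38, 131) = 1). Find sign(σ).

Orbit of 39 under x↦38x: [39, 41, 117, 123, 89, 107, 5]… (length divides ord_131(38)).
Cycle type of π: 65×2 + 1; total 3 cycles.
Σ(ℓ_i−1) = 131−3 = 128; sign = (−1)^128 = +1.
Check: (38/131) = +1 by Zolotarev.

+1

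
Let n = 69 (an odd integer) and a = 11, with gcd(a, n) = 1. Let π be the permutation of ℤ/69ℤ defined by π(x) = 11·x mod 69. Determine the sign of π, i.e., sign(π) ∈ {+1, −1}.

Orbit of 64 under x↦11x: [64, 14, 16, 38, 4, 44, 1]… (length divides ord_69(11)).
Decompose π into cycles: lengths [22, 22, 22, 2, 1] (5 cycles, including the fixed point 0).
Σ(ℓ_i−1) = 69−5 = 64; sign = (−1)^64 = +1.
Check: (11/69) = +1 by Zolotarev.

+1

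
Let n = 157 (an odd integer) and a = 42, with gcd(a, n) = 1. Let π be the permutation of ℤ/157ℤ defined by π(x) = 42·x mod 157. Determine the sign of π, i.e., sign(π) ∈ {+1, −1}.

Orbit of 10 under x↦42x: [10, 106, 56, 154, 31, 46, 48]… (length divides ord_157(42)).
The orbit structure of x ↦ 42x mod 157: 3 orbits of sizes [78, 78, 1].
sign(π) = (−1)^{n − #cycles} = (−1)^{157−3} = (−1)^154 = +1.
Via Zolotarev, sign(π_{42}) = (42|157) = +1.

+1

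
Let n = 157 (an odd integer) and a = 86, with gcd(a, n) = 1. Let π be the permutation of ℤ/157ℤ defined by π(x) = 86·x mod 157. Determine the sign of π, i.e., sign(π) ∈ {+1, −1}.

Start at x=145: 145 → 67 → 110 → 40 → 143 → 52 → 76 → … (one orbit).
π_86 has 3 disjoint cycles with lengths [78, 78, 1] on {0,…,156}.
n − c = 157 − 3 = 154; sign = (−1)^154 = +1.
Zolotarev: (86|157) = +1, matching the cycle-count sign.

+1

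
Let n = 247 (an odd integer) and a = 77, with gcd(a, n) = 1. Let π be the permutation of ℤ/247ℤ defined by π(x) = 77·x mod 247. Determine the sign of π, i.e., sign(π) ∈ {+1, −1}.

+1

Start at x=1: 1 → 77 → 1 (one orbit).
π_77 has 133 disjoint cycles with lengths [2, 2, 2, 2, 2, 2, 2, 2, 2, 2, 2, 2, 2, 2, 2, 2, 2, 2, 2, 2, 2, 2, 2, 2, 2, 2, 2, 2, 2, 2, 2, 2, 2, 2, 2, 2, 2, 2, 2, 2, 2, 2, 2, 2, 2, 2, 2, 2, 2, 2, 2, 2, 2, 2, 2, 2, 2, 2, 2, 2, 2, 2, 2, 2, 2, 2, 2, 2, 2, 2, 2, 2, 2, 2, 2, 2, 2, 2, 2, 2, 2, 2, 2, 2, 2, 2, 2, 2, 2, 2, 2, 2, 2, 2, 2, 2, 2, 2, 2, 2, 2, 2, 2, 2, 2, 2, 2, 2, 2, 2, 2, 2, 2, 2, 1, 1, 1, 1, 1, 1, 1, 1, 1, 1, 1, 1, 1, 1, 1, 1, 1, 1, 1] on {0,…,246}.
Σ(ℓ_i−1) = 247−133 = 114; sign = (−1)^114 = +1.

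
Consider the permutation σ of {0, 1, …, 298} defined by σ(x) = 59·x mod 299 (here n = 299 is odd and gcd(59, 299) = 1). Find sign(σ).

Orbit of 133 under x↦59x: [133, 73, 121, 262, 209, 72, 62]… (length divides ord_299(59)).
Cycle lengths of π_59 on ℤ/299ℤ: [132, 132, 12, 11, 11, 1]; 6 cycles in total.
299 − 6 = 293 transpositions; sign(π) = (−1)^293 = -1.
Check: (59/299) = -1 by Zolotarev.

-1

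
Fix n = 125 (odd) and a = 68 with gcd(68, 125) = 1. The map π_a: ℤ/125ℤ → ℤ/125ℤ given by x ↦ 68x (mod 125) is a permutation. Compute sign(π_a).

Start at x=68: 68 → 124 → 57 → 1 → 68 (one orbit).
Cycle type of π: 4×31 + 1; total 32 cycles.
n − c = 125 − 32 = 93; sign = (−1)^93 = -1.
Check: (68/125) = -1 by Zolotarev.

-1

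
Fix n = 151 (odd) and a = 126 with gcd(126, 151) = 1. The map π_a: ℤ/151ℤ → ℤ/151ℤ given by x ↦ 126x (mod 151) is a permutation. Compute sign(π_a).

-1

Trace 99: π^k(99) = [99, 92, 116, 120, 20, 104, 118] for k=0..6.
Decompose π into cycles: lengths [150, 1] (2 cycles, including the fixed point 0).
n − c = 151 − 2 = 149; sign = (−1)^149 = -1.
(126|151)_J = -1 (Zolotarev's lemma cross-check).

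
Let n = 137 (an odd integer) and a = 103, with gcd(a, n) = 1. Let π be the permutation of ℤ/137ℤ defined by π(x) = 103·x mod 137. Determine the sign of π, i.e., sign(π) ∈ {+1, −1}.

+1

Trace 103: π^k(103) = [103, 60, 15, 38, 78, 88, 22] for k=0..6.
Decompose π into cycles: lengths [34, 34, 34, 34, 1] (5 cycles, including the fixed point 0).
137 − 5 = 132 transpositions; sign(π) = (−1)^132 = +1.
Via Zolotarev, sign(π_{103}) = (103|137) = +1.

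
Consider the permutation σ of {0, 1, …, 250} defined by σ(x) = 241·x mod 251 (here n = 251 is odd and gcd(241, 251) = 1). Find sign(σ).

Orbit of 243 under x↦241x: [243, 80, 204, 219, 69, 63, 123]… (length divides ord_251(241)).
Decompose π into cycles: lengths [25, 25, 25, 25, 25, 25, 25, 25, 25, 25, 1] (11 cycles, including the fixed point 0).
11 cycles on 251: each ℓ→(−1)^(ℓ−1), product (−1)^240 = +1.

+1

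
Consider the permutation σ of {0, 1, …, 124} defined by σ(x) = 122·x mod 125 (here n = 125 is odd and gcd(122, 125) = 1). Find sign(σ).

-1

Start at x=96: 96 → 87 → 114 → 33 → 26 → 47 → 109 → … (one orbit).
Cycle lengths of π_122 on ℤ/125ℤ: [100, 20, 4, 1]; 4 cycles in total.
n − c = 125 − 4 = 121; sign = (−1)^121 = -1.
Via Zolotarev, sign(π_{122}) = (122|125) = -1.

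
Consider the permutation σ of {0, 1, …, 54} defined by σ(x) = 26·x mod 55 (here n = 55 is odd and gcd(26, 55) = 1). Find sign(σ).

Orbit of 16 under x↦26x: [16, 31, 36, 1, 26]… (length divides ord_55(26)).
The orbit structure of x ↦ 26x mod 55: 15 orbits of sizes [5, 5, 5, 5, 5, 5, 5, 5, 5, 5, 1, 1, 1, 1, 1].
n − c = 55 − 15 = 40; sign = (−1)^40 = +1.
Zolotarev: (26|55) = +1, matching the cycle-count sign.

+1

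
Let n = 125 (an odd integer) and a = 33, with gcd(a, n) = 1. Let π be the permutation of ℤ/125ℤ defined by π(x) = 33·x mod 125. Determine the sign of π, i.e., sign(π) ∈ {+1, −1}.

Start at x=52: 52 → 91 → 3 → 99 → 17 → 61 → 13 → … (one orbit).
π_33 has 4 disjoint cycles with lengths [100, 20, 4, 1] on {0,…,124}.
4 cycles on 125: each ℓ→(−1)^(ℓ−1), product (−1)^121 = -1.

-1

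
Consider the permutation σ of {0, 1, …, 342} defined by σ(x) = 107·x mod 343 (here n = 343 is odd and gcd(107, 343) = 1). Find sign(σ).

+1

Trace 15: π^k(15) = [15, 233, 235, 106, 23, 60, 246] for k=0..6.
Cycle lengths of π_107 on ℤ/343ℤ: [147, 147, 21, 21, 3, 3, 1]; 7 cycles in total.
n − c = 343 − 7 = 336; sign = (−1)^336 = +1.
Check: (107/343) = +1 by Zolotarev.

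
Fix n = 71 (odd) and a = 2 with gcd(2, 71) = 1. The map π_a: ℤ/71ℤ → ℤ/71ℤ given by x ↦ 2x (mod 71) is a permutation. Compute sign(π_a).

Start at x=45: 45 → 19 → 38 → 5 → 10 → 20 → 40 → … (one orbit).
3 cycles of lengths [35, 35, 1].
Σ(ℓ_i−1) = 71−3 = 68; sign = (−1)^68 = +1.

+1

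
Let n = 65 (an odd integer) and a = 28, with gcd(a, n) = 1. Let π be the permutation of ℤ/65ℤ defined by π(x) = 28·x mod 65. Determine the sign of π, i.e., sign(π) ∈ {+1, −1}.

+1

Orbit of 28 under x↦28x: [28, 4, 47, 16, 58, 64, 37]… (length divides ord_65(28)).
Decompose π into cycles: lengths [12, 12, 12, 12, 12, 4, 1] (7 cycles, including the fixed point 0).
sign(π) = (−1)^{n − #cycles} = (−1)^{65−7} = (−1)^58 = +1.
Check: (28/65) = +1 by Zolotarev.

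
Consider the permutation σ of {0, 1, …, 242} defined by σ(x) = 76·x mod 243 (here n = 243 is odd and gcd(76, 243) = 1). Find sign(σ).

+1

Start at x=13: 13 → 16 → 1 → 76 → 187 → 118 → 220 → … (one orbit).
The orbit structure of x ↦ 76x mod 243: 11 orbits of sizes [81, 81, 27, 27, 9, 9, 3, 3, 1, 1, 1].
n − c = 243 − 11 = 232; sign = (−1)^232 = +1.
The Jacobi symbol (76|243) = +1 (Zolotarev) agrees.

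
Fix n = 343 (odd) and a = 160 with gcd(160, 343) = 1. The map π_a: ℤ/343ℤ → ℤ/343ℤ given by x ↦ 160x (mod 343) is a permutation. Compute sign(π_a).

Orbit of 22 under x↦160x: [22, 90, 337, 69, 64, 293, 232]… (length divides ord_343(160)).
10 cycles of lengths [98, 98, 98, 14, 14, 14, 2, 2, 2, 1].
343 − 10 = 333 transpositions; sign(π) = (−1)^333 = -1.
Via Zolotarev, sign(π_{160}) = (160|343) = -1.

-1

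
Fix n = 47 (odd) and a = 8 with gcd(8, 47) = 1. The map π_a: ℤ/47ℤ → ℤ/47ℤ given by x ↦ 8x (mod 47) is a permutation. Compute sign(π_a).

Trace 4: π^k(4) = [4, 32, 21, 27, 28, 36, 6] for k=0..6.
The orbit structure of x ↦ 8x mod 47: 3 orbits of sizes [23, 23, 1].
With 3 cycles on 47 points, sign = (−1)^{47−3} = +1.
Via Zolotarev, sign(π_{8}) = (8|47) = +1.

+1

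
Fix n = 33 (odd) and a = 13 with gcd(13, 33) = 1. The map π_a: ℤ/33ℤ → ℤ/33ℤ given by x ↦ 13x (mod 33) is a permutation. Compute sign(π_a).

Trace 1: π^k(1) = [1, 13, 4, 19, 16, 10, 31] for k=0..6.
Cycle type of π: 10×3 + 1×3; total 6 cycles.
33 − 6 = 27 transpositions; sign(π) = (−1)^27 = -1.

-1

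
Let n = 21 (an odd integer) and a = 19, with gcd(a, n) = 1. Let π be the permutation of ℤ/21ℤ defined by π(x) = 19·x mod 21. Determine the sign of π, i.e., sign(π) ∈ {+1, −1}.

Start at x=13: 13 → 16 → 10 → 1 → 19 → 4 → 13 (one orbit).
Decompose π into cycles: lengths [6, 6, 6, 1, 1, 1] (6 cycles, including the fixed point 0).
Σ(ℓ_i−1) = 21−6 = 15; sign = (−1)^15 = -1.
(19|21)_J = -1 (Zolotarev's lemma cross-check).

-1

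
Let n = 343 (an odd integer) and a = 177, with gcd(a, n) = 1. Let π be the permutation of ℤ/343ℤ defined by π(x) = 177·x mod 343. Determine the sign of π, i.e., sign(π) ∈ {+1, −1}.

Start at x=226: 226 → 214 → 148 → 128 → 18 → 99 → 30 → … (one orbit).
π_177 has 31 disjoint cycles with lengths [21, 21, 21, 21, 21, 21, 21, 21, 21, 21, 21, 21, 21, 21, 3, 3, 3, 3, 3, 3, 3, 3, 3, 3, 3, 3, 3, 3, 3, 3, 1] on {0,…,342}.
sign(π) = (−1)^{n − #cycles} = (−1)^{343−31} = (−1)^312 = +1.
The Jacobi symbol (177|343) = +1 (Zolotarev) agrees.

+1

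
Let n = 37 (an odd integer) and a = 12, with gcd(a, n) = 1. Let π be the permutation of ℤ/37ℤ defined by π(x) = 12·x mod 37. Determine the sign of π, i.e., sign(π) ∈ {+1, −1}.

+1

Orbit of 26 under x↦12x: [26, 16, 7, 10, 9, 34, 1]… (length divides ord_37(12)).
5 cycles of lengths [9, 9, 9, 9, 1].
37 − 5 = 32 transpositions; sign(π) = (−1)^32 = +1.
(12|37)_J = +1 (Zolotarev's lemma cross-check).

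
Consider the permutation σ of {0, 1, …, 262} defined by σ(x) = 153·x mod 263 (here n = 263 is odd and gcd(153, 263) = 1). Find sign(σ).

+1

Trace 149: π^k(149) = [149, 179, 35, 95, 70, 190, 140] for k=0..6.
Cycle type of π: 131×2 + 1; total 3 cycles.
3 cycles on 263: each ℓ→(−1)^(ℓ−1), product (−1)^260 = +1.
Via Zolotarev, sign(π_{153}) = (153|263) = +1.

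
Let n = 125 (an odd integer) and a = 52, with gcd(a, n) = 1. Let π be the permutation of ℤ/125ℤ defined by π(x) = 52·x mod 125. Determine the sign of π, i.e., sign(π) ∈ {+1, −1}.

Trace 23: π^k(23) = [23, 71, 67, 109, 43, 111, 22] for k=0..6.
Cycle type of π: 100 + 20 + 4 + 1; total 4 cycles.
125 − 4 = 121 transpositions; sign(π) = (−1)^121 = -1.

-1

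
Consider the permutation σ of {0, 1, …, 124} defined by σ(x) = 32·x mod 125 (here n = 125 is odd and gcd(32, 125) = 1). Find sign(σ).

-1

Orbit of 51 under x↦32x: [51, 7, 99, 43, 1, 32, 24]… (length divides ord_125(32)).
The orbit structure of x ↦ 32x mod 125: 12 orbits of sizes [20, 20, 20, 20, 20, 4, 4, 4, 4, 4, 4, 1].
Σ(ℓ_i−1) = 125−12 = 113; sign = (−1)^113 = -1.
The Jacobi symbol (32|125) = -1 (Zolotarev) agrees.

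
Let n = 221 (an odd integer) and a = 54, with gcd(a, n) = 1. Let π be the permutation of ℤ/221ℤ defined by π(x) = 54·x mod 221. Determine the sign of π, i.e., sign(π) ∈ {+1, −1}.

Orbit of 168 under x↦54x: [168, 11, 152, 31, 127, 7, 157]… (length divides ord_221(54)).
7 cycles of lengths [48, 48, 48, 48, 16, 12, 1].
sign(π) = (−1)^{n − #cycles} = (−1)^{221−7} = (−1)^214 = +1.
The Jacobi symbol (54|221) = +1 (Zolotarev) agrees.

+1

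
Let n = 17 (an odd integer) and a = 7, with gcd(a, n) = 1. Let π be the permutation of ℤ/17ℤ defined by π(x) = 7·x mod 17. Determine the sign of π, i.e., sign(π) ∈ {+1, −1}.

Start at x=16: 16 → 10 → 2 → 14 → 13 → 6 → 8 → … (one orbit).
Decompose π into cycles: lengths [16, 1] (2 cycles, including the fixed point 0).
n − c = 17 − 2 = 15; sign = (−1)^15 = -1.
Via Zolotarev, sign(π_{7}) = (7|17) = -1.

-1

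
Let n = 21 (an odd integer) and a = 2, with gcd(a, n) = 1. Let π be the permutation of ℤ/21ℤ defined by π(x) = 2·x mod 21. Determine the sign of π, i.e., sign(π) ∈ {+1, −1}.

-1

Start at x=1: 1 → 2 → 4 → 8 → 16 → 11 → 1 (one orbit).
π_2 has 6 disjoint cycles with lengths [6, 6, 3, 3, 2, 1] on {0,…,20}.
21 − 6 = 15 transpositions; sign(π) = (−1)^15 = -1.
Zolotarev: (2|21) = -1, matching the cycle-count sign.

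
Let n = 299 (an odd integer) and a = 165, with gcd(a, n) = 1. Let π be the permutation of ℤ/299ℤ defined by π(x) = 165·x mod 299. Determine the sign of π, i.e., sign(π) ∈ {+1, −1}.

Start at x=81: 81 → 209 → 100 → 55 → 105 → 282 → 185 → … (one orbit).
Decompose π into cycles: lengths [33, 33, 33, 33, 33, 33, 33, 33, 11, 11, 3, 3, 3, 3, 1] (15 cycles, including the fixed point 0).
Σ(ℓ_i−1) = 299−15 = 284; sign = (−1)^284 = +1.

+1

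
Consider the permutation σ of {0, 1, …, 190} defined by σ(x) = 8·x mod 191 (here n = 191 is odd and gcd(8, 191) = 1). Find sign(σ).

Trace 97: π^k(97) = [97, 12, 96, 4, 32, 65, 138] for k=0..6.
The orbit structure of x ↦ 8x mod 191: 3 orbits of sizes [95, 95, 1].
n − c = 191 − 3 = 188; sign = (−1)^188 = +1.

+1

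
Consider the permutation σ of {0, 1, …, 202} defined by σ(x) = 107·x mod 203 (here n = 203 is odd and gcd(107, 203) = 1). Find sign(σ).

Trace 81: π^k(81) = [81, 141, 65, 53, 190, 30, 165] for k=0..6.
Cycle type of π: 21×8 + 7×4 + 3×2 + 1; total 15 cycles.
203 − 15 = 188 transpositions; sign(π) = (−1)^188 = +1.
Check: (107/203) = +1 by Zolotarev.

+1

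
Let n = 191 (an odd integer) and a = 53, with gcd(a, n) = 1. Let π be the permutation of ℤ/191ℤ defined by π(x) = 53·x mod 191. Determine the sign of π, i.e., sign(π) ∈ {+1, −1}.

-1

Trace 33: π^k(33) = [33, 30, 62, 39, 157, 108, 185] for k=0..6.
π_53 has 2 disjoint cycles with lengths [190, 1] on {0,…,190}.
191 − 2 = 189 transpositions; sign(π) = (−1)^189 = -1.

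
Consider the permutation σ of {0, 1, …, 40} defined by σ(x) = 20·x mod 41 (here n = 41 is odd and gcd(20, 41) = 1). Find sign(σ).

+1

Orbit of 4 under x↦20x: [4, 39, 1, 20, 31, 5, 18]… (length divides ord_41(20)).
Cycle type of π: 20×2 + 1; total 3 cycles.
41 − 3 = 38 transpositions; sign(π) = (−1)^38 = +1.
The Jacobi symbol (20|41) = +1 (Zolotarev) agrees.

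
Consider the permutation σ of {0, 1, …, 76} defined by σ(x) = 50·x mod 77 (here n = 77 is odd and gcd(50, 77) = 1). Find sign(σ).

Start at x=57: 57 → 1 → 50 → 36 → 29 → 64 → 43 → … (one orbit).
π_50 has 14 disjoint cycles with lengths [10, 10, 10, 10, 10, 10, 10, 1, 1, 1, 1, 1, 1, 1] on {0,…,76}.
14 cycles on 77: each ℓ→(−1)^(ℓ−1), product (−1)^63 = -1.

-1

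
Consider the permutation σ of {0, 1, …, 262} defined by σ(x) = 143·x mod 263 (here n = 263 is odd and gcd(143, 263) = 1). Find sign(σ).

+1

Orbit of 44 under x↦143x: [44, 243, 33, 248, 222, 186, 35]… (length divides ord_263(143)).
3 cycles of lengths [131, 131, 1].
sign(π) = (−1)^{n − #cycles} = (−1)^{263−3} = (−1)^260 = +1.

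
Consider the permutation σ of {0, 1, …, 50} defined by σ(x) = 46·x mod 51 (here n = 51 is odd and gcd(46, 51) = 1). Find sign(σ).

-1

Trace 19: π^k(19) = [19, 7, 16, 22, 43, 40, 4] for k=0..6.
π_46 has 6 disjoint cycles with lengths [16, 16, 16, 1, 1, 1] on {0,…,50}.
sign(π) = (−1)^{n − #cycles} = (−1)^{51−6} = (−1)^45 = -1.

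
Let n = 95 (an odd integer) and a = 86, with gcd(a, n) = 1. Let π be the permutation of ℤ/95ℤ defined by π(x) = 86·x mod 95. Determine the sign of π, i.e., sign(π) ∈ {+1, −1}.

-1

Orbit of 36 under x↦86x: [36, 56, 66, 71, 26, 51, 16]… (length divides ord_95(86)).
π_86 has 10 disjoint cycles with lengths [18, 18, 18, 18, 18, 1, 1, 1, 1, 1] on {0,…,94}.
sign(π) = (−1)^{n − #cycles} = (−1)^{95−10} = (−1)^85 = -1.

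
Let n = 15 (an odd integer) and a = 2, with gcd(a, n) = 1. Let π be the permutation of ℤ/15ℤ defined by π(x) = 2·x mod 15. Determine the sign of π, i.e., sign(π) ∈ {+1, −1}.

Trace 4: π^k(4) = [4, 8, 1, 2] for k=0..3.
5 cycles of lengths [4, 4, 4, 2, 1].
Σ(ℓ_i−1) = 15−5 = 10; sign = (−1)^10 = +1.

+1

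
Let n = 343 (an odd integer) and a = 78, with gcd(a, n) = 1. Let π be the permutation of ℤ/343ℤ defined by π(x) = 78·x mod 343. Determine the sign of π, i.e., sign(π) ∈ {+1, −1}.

+1

Orbit of 92 under x↦78x: [92, 316, 295, 29, 204, 134, 162]… (length divides ord_343(78)).
19 cycles of lengths [49, 49, 49, 49, 49, 49, 7, 7, 7, 7, 7, 7, 1, 1, 1, 1, 1, 1, 1].
Σ(ℓ_i−1) = 343−19 = 324; sign = (−1)^324 = +1.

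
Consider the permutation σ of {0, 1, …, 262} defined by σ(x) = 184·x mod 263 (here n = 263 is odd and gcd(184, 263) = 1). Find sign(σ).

Trace 9: π^k(9) = [9, 78, 150, 248, 133, 13, 25] for k=0..6.
Decompose π into cycles: lengths [131, 131, 1] (3 cycles, including the fixed point 0).
With 3 cycles on 263 points, sign = (−1)^{263−3} = +1.
Zolotarev: (184|263) = +1, matching the cycle-count sign.

+1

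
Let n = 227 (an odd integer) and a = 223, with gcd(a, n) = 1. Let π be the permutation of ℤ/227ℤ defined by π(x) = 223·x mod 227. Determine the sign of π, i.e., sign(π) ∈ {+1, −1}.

Orbit of 167 under x↦223x: [167, 13, 175, 208, 76, 150, 81]… (length divides ord_227(223)).
Cycle lengths of π_223 on ℤ/227ℤ: [226, 1]; 2 cycles in total.
2 cycles on 227: each ℓ→(−1)^(ℓ−1), product (−1)^225 = -1.
Via Zolotarev, sign(π_{223}) = (223|227) = -1.

-1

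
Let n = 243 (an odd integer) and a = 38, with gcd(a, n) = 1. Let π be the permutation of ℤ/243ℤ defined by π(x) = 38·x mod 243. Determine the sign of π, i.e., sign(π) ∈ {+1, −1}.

Orbit of 179 under x↦38x: [179, 241, 167, 28, 92, 94, 170]… (length divides ord_243(38)).
The orbit structure of x ↦ 38x mod 243: 6 orbits of sizes [162, 54, 18, 6, 2, 1].
Σ(ℓ_i−1) = 243−6 = 237; sign = (−1)^237 = -1.
Via Zolotarev, sign(π_{38}) = (38|243) = -1.

-1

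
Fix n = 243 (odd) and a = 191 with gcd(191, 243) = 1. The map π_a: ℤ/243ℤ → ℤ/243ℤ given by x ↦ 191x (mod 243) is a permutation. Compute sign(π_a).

Orbit of 65 under x↦191x: [65, 22, 71, 196, 14, 1, 191]… (length divides ord_243(191)).
The orbit structure of x ↦ 191x mod 243: 6 orbits of sizes [162, 54, 18, 6, 2, 1].
243 − 6 = 237 transpositions; sign(π) = (−1)^237 = -1.
Check: (191/243) = -1 by Zolotarev.

-1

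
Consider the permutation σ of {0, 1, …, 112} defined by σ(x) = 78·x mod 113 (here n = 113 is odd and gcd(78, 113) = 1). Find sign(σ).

-1

Orbit of 35 under x↦78x: [35, 18, 48, 15, 40, 69, 71]… (length divides ord_113(78)).
π_78 has 8 disjoint cycles with lengths [16, 16, 16, 16, 16, 16, 16, 1] on {0,…,112}.
With 8 cycles on 113 points, sign = (−1)^{113−8} = -1.
Via Zolotarev, sign(π_{78}) = (78|113) = -1.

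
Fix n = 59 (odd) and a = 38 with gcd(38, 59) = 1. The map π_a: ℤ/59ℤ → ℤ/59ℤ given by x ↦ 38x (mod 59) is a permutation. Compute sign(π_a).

Orbit of 55 under x↦38x: [55, 25, 6, 51, 50, 12, 43]… (length divides ord_59(38)).
Decompose π into cycles: lengths [58, 1] (2 cycles, including the fixed point 0).
59 − 2 = 57 transpositions; sign(π) = (−1)^57 = -1.

-1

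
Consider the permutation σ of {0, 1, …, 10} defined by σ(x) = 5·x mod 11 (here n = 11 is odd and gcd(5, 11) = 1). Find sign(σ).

Trace 3: π^k(3) = [3, 4, 9, 1, 5] for k=0..4.
Decompose π into cycles: lengths [5, 5, 1] (3 cycles, including the fixed point 0).
Σ(ℓ_i−1) = 11−3 = 8; sign = (−1)^8 = +1.

+1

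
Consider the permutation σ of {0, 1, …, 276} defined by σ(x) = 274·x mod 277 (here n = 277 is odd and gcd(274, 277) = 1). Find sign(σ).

Trace 213: π^k(213) = [213, 192, 255, 66, 79, 40, 157] for k=0..6.
Decompose π into cycles: lengths [138, 138, 1] (3 cycles, including the fixed point 0).
Σ(ℓ_i−1) = 277−3 = 274; sign = (−1)^274 = +1.
The Jacobi symbol (274|277) = +1 (Zolotarev) agrees.

+1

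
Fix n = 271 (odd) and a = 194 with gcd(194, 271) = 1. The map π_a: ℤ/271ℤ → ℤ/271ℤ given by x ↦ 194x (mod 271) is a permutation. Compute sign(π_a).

-1

Trace 266: π^k(266) = [266, 114, 165, 32, 246, 28, 12] for k=0..6.
Cycle type of π: 54×5 + 1; total 6 cycles.
n − c = 271 − 6 = 265; sign = (−1)^265 = -1.
Check: (194/271) = -1 by Zolotarev.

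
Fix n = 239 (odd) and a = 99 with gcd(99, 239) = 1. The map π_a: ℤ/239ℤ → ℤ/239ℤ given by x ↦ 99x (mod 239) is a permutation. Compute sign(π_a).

+1

Orbit of 51 under x↦99x: [51, 30, 102, 60, 204, 120, 169]… (length divides ord_239(99)).
π_99 has 3 disjoint cycles with lengths [119, 119, 1] on {0,…,238}.
With 3 cycles on 239 points, sign = (−1)^{239−3} = +1.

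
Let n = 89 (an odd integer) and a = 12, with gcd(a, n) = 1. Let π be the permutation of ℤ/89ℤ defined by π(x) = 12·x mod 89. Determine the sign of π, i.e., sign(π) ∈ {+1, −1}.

Trace 1: π^k(1) = [1, 12, 55, 37, 88, 77, 34] for k=0..6.
π_12 has 12 disjoint cycles with lengths [8, 8, 8, 8, 8, 8, 8, 8, 8, 8, 8, 1] on {0,…,88}.
n − c = 89 − 12 = 77; sign = (−1)^77 = -1.
Check: (12/89) = -1 by Zolotarev.

-1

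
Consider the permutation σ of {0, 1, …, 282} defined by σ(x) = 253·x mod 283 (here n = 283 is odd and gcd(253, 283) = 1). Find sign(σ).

Trace 240: π^k(240) = [240, 158, 71, 134, 225, 42, 155] for k=0..6.
Decompose π into cycles: lengths [47, 47, 47, 47, 47, 47, 1] (7 cycles, including the fixed point 0).
Σ(ℓ_i−1) = 283−7 = 276; sign = (−1)^276 = +1.

+1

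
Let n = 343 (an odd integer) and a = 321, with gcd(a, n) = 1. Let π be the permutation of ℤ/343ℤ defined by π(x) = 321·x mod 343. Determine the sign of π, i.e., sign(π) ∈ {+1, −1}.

-1

Start at x=342: 342 → 22 → 202 → 15 → 13 → 57 → 118 → … (one orbit).
Decompose π into cycles: lengths [98, 98, 98, 14, 14, 14, 2, 2, 2, 1] (10 cycles, including the fixed point 0).
sign(π) = (−1)^{n − #cycles} = (−1)^{343−10} = (−1)^333 = -1.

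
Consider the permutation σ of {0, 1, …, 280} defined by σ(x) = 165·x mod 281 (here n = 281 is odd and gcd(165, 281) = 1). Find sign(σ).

Trace 249: π^k(249) = [249, 59, 181, 79, 109, 1, 165] for k=0..6.
Decompose π into cycles: lengths [7, 7, 7, 7, 7, 7, 7, 7, 7, 7, 7, 7, 7, 7, 7, 7, 7, 7, 7, 7, 7, 7, 7, 7, 7, 7, 7, 7, 7, 7, 7, 7, 7, 7, 7, 7, 7, 7, 7, 7, 1] (41 cycles, including the fixed point 0).
41 cycles on 281: each ℓ→(−1)^(ℓ−1), product (−1)^240 = +1.

+1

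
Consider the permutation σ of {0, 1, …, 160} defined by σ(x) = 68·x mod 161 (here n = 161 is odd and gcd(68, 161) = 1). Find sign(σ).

Start at x=160: 160 → 93 → 45 → 1 → 68 → 116 → 160 (one orbit).
Cycle lengths of π_68 on ℤ/161ℤ: [6, 6, 6, 6, 6, 6, 6, 6, 6, 6, 6, 6, 6, 6, 6, 6, 6, 6, 6, 6, 6, 6, 6, 2, 2, 2, 2, 2, 2, 2, 2, 2, 2, 2, 1]; 35 cycles in total.
With 35 cycles on 161 points, sign = (−1)^{161−35} = +1.

+1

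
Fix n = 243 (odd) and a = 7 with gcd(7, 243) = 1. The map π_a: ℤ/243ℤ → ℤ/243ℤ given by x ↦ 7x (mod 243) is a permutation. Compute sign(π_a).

Trace 58: π^k(58) = [58, 163, 169, 211, 19, 133, 202] for k=0..6.
Cycle type of π: 81×2 + 27×2 + 9×2 + 3×2 + 1×3; total 11 cycles.
11 cycles on 243: each ℓ→(−1)^(ℓ−1), product (−1)^232 = +1.
Check: (7/243) = +1 by Zolotarev.

+1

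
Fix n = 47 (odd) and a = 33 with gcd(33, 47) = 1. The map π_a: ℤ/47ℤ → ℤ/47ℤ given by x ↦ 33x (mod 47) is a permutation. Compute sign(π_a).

Start at x=3: 3 → 5 → 24 → 40 → 4 → 38 → 32 → … (one orbit).
Decompose π into cycles: lengths [46, 1] (2 cycles, including the fixed point 0).
n − c = 47 − 2 = 45; sign = (−1)^45 = -1.
Via Zolotarev, sign(π_{33}) = (33|47) = -1.

-1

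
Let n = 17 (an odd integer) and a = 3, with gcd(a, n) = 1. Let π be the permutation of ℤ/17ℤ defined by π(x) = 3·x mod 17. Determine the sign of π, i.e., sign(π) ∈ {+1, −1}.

-1

Start at x=8: 8 → 7 → 4 → 12 → 2 → 6 → 1 → … (one orbit).
The orbit structure of x ↦ 3x mod 17: 2 orbits of sizes [16, 1].
sign(π) = (−1)^{n − #cycles} = (−1)^{17−2} = (−1)^15 = -1.
The Jacobi symbol (3|17) = -1 (Zolotarev) agrees.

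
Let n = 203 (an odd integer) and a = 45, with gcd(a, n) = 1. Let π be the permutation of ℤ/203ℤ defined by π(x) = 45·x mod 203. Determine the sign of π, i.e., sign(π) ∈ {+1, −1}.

Trace 78: π^k(78) = [78, 59, 16, 111, 123, 54, 197] for k=0..6.
Cycle lengths of π_45 on ℤ/203ℤ: [42, 42, 42, 42, 7, 7, 7, 7, 6, 1]; 10 cycles in total.
203 − 10 = 193 transpositions; sign(π) = (−1)^193 = -1.
(45|203)_J = -1 (Zolotarev's lemma cross-check).

-1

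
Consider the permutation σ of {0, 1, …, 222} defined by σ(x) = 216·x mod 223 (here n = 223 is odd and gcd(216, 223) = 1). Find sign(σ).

Start at x=66: 66 → 207 → 112 → 108 → 136 → 163 → 197 → … (one orbit).
Decompose π into cycles: lengths [74, 74, 74, 1] (4 cycles, including the fixed point 0).
With 4 cycles on 223 points, sign = (−1)^{223−4} = -1.

-1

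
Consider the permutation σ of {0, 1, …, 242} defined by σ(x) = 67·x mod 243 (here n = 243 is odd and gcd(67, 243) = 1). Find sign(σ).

Start at x=184: 184 → 178 → 19 → 58 → 241 → 109 → 13 → … (one orbit).
π_67 has 11 disjoint cycles with lengths [81, 81, 27, 27, 9, 9, 3, 3, 1, 1, 1] on {0,…,242}.
n − c = 243 − 11 = 232; sign = (−1)^232 = +1.
The Jacobi symbol (67|243) = +1 (Zolotarev) agrees.

+1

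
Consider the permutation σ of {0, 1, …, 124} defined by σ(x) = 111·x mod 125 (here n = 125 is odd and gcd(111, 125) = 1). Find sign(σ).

+1

Trace 41: π^k(41) = [41, 51, 36, 121, 56, 91, 101] for k=0..6.
Cycle type of π: 25×4 + 5×4 + 1×5; total 13 cycles.
n − c = 125 − 13 = 112; sign = (−1)^112 = +1.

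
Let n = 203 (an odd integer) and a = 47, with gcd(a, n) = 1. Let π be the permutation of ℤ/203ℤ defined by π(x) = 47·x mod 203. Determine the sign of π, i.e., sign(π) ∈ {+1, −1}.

+1

Trace 30: π^k(30) = [30, 192, 92, 61, 25, 160, 9] for k=0..6.
The orbit structure of x ↦ 47x mod 203: 5 orbits of sizes [84, 84, 28, 6, 1].
n − c = 203 − 5 = 198; sign = (−1)^198 = +1.
Check: (47/203) = +1 by Zolotarev.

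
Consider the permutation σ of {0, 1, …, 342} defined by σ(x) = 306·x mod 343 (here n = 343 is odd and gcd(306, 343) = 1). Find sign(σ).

-1

Trace 316: π^k(316) = [316, 313, 81, 90, 100, 73, 43] for k=0..6.
Decompose π into cycles: lengths [294, 42, 6, 1] (4 cycles, including the fixed point 0).
sign(π) = (−1)^{n − #cycles} = (−1)^{343−4} = (−1)^339 = -1.
Check: (306/343) = -1 by Zolotarev.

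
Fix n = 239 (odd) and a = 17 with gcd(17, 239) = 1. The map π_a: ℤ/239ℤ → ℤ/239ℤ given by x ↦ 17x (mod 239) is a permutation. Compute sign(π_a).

Trace 133: π^k(133) = [133, 110, 197, 3, 51, 150, 160] for k=0..6.
3 cycles of lengths [119, 119, 1].
239 − 3 = 236 transpositions; sign(π) = (−1)^236 = +1.
Via Zolotarev, sign(π_{17}) = (17|239) = +1.

+1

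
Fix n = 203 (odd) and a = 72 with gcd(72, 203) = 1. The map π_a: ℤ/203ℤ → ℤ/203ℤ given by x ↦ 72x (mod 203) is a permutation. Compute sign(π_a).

Start at x=51: 51 → 18 → 78 → 135 → 179 → 99 → 23 → … (one orbit).
6 cycles of lengths [84, 84, 28, 3, 3, 1].
n − c = 203 − 6 = 197; sign = (−1)^197 = -1.
Check: (72/203) = -1 by Zolotarev.

-1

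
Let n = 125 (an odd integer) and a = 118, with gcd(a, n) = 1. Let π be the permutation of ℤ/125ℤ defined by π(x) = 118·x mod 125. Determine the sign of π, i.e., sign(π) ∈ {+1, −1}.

Orbit of 49 under x↦118x: [49, 32, 26, 68, 24, 82, 51]… (length divides ord_125(118)).
Cycle lengths of π_118 on ℤ/125ℤ: [20, 20, 20, 20, 20, 4, 4, 4, 4, 4, 4, 1]; 12 cycles in total.
Σ(ℓ_i−1) = 125−12 = 113; sign = (−1)^113 = -1.
Check: (118/125) = -1 by Zolotarev.

-1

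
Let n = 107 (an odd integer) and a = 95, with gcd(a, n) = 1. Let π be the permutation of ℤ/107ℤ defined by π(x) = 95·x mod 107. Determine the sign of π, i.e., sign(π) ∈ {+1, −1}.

Orbit of 60 under x↦95x: [60, 29, 80, 3, 71, 4, 59]… (length divides ord_107(95)).
2 cycles of lengths [106, 1].
107 − 2 = 105 transpositions; sign(π) = (−1)^105 = -1.

-1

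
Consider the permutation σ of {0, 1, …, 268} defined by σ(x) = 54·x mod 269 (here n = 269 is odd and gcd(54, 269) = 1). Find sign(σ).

+1

Trace 99: π^k(99) = [99, 235, 47, 117, 131, 80, 16] for k=0..6.
Decompose π into cycles: lengths [67, 67, 67, 67, 1] (5 cycles, including the fixed point 0).
With 5 cycles on 269 points, sign = (−1)^{269−5} = +1.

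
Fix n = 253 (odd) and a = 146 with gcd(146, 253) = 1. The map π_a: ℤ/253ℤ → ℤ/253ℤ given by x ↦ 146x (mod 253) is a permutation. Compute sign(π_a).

+1

Trace 147: π^k(147) = [147, 210, 47, 31, 225, 213, 232] for k=0..6.
Cycle lengths of π_146 on ℤ/253ℤ: [55, 55, 55, 55, 11, 11, 5, 5, 1]; 9 cycles in total.
Σ(ℓ_i−1) = 253−9 = 244; sign = (−1)^244 = +1.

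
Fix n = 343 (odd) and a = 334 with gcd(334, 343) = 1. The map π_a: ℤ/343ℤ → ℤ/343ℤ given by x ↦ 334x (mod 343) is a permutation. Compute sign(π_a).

-1

Orbit of 22 under x↦334x: [22, 145, 67, 83, 282, 206, 204]… (length divides ord_343(334)).
π_334 has 4 disjoint cycles with lengths [294, 42, 6, 1] on {0,…,342}.
sign(π) = (−1)^{n − #cycles} = (−1)^{343−4} = (−1)^339 = -1.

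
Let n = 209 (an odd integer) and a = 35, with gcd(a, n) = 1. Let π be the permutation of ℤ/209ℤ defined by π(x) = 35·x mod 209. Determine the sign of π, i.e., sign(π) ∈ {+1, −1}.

Trace 5: π^k(5) = [5, 175, 64, 150, 25, 39, 111] for k=0..6.
6 cycles of lengths [90, 90, 10, 9, 9, 1].
209 − 6 = 203 transpositions; sign(π) = (−1)^203 = -1.

-1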